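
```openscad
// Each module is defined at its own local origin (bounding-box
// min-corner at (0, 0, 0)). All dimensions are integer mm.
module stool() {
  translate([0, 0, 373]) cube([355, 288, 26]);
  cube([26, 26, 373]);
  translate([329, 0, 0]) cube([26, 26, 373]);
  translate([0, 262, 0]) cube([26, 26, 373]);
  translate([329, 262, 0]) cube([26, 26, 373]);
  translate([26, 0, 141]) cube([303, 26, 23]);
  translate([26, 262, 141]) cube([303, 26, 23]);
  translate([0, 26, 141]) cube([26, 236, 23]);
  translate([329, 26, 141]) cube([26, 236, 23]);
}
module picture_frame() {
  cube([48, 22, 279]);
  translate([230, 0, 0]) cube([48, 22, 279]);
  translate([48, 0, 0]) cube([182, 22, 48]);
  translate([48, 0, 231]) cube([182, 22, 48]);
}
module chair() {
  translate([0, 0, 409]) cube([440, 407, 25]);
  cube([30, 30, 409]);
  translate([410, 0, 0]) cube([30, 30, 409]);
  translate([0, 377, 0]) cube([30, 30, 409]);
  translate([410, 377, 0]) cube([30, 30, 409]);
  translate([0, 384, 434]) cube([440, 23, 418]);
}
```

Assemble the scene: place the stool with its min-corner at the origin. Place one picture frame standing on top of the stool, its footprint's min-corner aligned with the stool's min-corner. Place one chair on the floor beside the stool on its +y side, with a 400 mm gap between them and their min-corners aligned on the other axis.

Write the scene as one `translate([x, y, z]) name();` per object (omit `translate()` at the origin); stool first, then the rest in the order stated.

stool();
translate([0, 0, 399]) picture_frame();
translate([0, 688, 0]) chair();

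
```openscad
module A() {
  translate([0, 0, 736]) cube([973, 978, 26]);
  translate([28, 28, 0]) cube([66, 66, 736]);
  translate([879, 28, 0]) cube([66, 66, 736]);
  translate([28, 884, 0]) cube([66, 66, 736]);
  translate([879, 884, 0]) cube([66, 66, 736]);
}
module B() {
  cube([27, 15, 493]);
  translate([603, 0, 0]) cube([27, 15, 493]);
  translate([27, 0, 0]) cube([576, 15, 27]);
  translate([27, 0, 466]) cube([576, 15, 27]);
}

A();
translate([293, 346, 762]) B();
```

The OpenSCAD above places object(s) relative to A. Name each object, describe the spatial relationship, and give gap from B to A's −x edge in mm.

A is a table. B is a picture frame. The picture frame is on top of the table. The gap from the picture frame to the table's −x edge is 293 mm.

The picture frame's min-x is at 293; the table's min-x is 0; gap = 293 mm.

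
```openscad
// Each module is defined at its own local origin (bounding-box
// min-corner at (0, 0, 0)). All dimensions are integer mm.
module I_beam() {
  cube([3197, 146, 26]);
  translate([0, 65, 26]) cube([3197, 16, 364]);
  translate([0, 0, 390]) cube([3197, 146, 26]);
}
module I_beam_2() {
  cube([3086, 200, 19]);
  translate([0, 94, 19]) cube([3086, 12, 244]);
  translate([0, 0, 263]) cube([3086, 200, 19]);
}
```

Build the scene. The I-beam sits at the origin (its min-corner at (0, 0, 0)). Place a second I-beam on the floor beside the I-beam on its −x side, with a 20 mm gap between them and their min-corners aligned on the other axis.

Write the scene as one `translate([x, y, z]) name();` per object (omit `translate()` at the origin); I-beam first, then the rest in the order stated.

I_beam();
translate([-3106, 0, 0]) I_beam_2();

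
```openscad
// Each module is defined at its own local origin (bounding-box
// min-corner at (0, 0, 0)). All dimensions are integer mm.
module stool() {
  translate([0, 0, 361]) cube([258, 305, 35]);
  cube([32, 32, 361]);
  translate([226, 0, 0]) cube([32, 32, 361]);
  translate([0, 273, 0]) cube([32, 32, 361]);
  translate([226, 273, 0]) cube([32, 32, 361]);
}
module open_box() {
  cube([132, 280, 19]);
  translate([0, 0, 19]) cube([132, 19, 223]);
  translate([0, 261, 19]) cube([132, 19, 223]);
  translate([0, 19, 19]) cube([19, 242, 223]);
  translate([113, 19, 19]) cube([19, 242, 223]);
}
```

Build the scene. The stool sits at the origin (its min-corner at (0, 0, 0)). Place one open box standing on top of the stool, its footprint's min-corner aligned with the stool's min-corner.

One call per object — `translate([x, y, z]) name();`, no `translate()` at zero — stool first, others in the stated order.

stool();
translate([0, 0, 396]) open_box();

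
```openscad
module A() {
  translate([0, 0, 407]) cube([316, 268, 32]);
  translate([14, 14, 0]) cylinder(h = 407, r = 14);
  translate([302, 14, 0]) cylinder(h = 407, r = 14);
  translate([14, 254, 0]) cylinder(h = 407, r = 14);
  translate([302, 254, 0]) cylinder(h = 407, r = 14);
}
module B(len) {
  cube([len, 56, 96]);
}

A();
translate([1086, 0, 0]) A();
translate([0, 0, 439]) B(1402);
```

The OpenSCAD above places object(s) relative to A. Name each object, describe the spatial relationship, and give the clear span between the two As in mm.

A is a stool. B is a beam. A beam spans the tops of two stools. The clear span between the two stools is 770 mm.

Second stool starts at x = 1086; first ends at x = 316; clear span = 1086 − 316 = 770 mm.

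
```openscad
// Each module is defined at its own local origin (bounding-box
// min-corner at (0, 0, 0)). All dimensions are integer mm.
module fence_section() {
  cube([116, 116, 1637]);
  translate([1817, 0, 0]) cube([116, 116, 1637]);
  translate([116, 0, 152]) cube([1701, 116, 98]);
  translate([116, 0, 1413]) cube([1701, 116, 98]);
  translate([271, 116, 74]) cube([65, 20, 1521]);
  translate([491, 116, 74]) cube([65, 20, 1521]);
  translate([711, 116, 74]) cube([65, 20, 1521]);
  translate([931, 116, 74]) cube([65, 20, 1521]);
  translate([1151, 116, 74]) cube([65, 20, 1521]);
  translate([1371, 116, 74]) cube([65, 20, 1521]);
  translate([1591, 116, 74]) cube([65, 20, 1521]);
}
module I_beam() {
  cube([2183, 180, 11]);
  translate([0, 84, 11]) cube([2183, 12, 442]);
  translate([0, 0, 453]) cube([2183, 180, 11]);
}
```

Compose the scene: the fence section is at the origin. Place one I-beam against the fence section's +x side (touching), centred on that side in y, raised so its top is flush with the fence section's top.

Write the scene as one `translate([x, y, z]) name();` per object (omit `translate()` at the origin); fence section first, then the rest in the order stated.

fence_section();
translate([1933, -22, 1173]) I_beam();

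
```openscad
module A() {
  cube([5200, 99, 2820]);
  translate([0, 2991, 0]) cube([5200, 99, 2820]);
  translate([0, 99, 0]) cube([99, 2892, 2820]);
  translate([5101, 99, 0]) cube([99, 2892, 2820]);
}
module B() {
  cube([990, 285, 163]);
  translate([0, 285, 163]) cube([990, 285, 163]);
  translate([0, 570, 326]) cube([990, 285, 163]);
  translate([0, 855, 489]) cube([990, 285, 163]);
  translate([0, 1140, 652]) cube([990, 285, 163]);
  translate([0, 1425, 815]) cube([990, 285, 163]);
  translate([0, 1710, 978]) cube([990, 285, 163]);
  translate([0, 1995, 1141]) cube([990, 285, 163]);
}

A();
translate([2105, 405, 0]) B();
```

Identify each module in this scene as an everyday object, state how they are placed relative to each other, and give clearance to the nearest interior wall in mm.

Clearances: x = 2006, y = 306; minimum 306 mm.

A is a house frame. B is a staircase. The staircase sits inside the house frame, centred. The clearance to the nearest interior wall is 306 mm.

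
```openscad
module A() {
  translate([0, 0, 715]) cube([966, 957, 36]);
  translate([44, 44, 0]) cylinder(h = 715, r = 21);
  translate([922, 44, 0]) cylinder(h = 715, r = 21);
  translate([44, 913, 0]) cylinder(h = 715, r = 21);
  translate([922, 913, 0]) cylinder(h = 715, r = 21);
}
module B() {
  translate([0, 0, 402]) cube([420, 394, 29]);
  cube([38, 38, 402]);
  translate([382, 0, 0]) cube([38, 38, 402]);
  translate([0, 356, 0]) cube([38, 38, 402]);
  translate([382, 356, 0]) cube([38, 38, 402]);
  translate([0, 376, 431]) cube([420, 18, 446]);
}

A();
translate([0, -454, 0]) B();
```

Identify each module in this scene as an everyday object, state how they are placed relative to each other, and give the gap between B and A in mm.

The chair's nearest face is 60 mm from the table's −y face.

A is a table. B is a chair. The chair is on the floor beside the table on its −y side. The gap between the chair and the table is 60 mm.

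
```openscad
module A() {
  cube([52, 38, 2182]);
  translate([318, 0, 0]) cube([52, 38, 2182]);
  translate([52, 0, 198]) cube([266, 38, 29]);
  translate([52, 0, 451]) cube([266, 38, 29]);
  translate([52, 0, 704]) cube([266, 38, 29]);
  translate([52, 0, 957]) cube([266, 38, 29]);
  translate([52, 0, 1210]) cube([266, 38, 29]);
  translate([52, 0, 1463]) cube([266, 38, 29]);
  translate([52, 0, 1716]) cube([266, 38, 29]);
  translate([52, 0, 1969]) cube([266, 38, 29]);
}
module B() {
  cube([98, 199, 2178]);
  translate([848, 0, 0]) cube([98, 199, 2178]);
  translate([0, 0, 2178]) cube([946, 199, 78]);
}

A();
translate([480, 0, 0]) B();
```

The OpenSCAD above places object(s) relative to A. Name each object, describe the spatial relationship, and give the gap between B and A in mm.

A is a ladder. B is a door frame. The door frame is on the floor beside the ladder on its +x side. The gap between the door frame and the ladder is 110 mm.

The door frame's nearest face is 110 mm from the ladder's +x face.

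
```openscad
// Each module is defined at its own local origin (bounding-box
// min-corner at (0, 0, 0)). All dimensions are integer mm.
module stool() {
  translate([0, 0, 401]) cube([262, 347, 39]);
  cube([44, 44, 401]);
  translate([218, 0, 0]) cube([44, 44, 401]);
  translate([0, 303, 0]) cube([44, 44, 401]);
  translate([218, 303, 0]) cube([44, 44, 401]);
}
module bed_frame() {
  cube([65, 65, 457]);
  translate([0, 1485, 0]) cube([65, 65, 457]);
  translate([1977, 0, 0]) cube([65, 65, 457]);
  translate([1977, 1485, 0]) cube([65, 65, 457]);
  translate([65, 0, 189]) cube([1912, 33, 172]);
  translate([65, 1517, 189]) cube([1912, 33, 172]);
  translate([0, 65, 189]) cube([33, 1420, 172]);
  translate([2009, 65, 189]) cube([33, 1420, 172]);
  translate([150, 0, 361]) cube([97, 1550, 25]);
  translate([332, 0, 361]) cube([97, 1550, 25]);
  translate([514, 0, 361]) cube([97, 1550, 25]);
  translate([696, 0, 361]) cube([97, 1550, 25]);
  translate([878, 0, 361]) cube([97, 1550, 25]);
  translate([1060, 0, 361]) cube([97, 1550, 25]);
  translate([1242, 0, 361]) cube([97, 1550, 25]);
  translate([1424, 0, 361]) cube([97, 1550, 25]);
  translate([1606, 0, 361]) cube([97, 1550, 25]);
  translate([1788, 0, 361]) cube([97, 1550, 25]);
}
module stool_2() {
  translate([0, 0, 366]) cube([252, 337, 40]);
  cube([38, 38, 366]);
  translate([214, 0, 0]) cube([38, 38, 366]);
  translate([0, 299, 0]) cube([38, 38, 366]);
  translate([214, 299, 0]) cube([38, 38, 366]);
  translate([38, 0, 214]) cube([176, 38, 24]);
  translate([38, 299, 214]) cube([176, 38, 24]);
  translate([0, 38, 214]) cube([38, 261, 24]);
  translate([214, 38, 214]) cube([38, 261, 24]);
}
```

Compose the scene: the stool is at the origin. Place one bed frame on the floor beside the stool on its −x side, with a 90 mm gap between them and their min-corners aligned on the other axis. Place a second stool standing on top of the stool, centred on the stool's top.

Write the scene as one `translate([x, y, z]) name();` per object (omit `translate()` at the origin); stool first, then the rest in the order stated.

stool();
translate([-2132, 0, 0]) bed_frame();
translate([5, 5, 440]) stool_2();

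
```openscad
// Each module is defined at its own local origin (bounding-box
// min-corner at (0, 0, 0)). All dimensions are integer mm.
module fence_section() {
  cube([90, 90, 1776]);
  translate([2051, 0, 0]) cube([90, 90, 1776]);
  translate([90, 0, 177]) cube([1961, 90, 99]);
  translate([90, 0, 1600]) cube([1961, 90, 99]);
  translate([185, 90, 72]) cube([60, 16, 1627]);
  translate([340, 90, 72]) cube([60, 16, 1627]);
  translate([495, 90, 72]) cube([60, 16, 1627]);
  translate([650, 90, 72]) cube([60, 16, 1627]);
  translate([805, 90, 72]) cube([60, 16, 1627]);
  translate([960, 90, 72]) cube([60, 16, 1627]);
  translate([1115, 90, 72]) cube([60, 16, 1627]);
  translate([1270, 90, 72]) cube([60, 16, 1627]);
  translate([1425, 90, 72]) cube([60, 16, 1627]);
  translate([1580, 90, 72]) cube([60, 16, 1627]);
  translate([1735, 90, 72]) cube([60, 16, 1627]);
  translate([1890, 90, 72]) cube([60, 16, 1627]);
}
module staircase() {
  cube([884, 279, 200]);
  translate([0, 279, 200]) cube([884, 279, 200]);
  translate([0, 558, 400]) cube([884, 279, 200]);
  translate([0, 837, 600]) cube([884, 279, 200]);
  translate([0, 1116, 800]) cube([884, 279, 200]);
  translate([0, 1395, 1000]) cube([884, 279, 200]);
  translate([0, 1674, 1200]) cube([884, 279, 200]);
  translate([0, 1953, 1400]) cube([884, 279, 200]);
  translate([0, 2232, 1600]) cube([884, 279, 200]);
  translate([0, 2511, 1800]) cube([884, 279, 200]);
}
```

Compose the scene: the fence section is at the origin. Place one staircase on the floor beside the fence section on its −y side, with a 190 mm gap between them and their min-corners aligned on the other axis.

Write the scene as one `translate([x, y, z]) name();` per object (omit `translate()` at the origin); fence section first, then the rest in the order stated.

fence_section();
translate([0, -2980, 0]) staircase();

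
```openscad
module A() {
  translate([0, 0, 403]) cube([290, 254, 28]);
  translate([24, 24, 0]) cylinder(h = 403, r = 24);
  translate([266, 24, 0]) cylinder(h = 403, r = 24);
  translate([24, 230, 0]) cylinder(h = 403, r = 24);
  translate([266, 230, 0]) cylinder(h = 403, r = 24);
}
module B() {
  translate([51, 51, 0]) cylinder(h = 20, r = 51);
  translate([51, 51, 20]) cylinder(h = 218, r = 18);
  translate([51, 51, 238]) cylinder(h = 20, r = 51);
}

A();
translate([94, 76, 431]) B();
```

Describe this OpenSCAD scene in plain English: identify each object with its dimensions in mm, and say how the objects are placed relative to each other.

A is a four-legged stool. The seat is 290×254 mm, 28 mm thick, top at z = 431 mm. It stands on four round legs, each 48 mm in diameter, from z = 0 to the seat underside, each leg's axis is inset half a diameter from the nearest pair of seat edges (so the leg's bounding box is flush with the corner).

B is a spool: two coaxial disc flanges of radius 51 mm and thickness 20 mm, joined by a core cylinder of radius 18 mm and height 218 mm. The lower flange rests on z = 0 and the three cylinders share a vertical axis.

The spool is on top of the stool, centred.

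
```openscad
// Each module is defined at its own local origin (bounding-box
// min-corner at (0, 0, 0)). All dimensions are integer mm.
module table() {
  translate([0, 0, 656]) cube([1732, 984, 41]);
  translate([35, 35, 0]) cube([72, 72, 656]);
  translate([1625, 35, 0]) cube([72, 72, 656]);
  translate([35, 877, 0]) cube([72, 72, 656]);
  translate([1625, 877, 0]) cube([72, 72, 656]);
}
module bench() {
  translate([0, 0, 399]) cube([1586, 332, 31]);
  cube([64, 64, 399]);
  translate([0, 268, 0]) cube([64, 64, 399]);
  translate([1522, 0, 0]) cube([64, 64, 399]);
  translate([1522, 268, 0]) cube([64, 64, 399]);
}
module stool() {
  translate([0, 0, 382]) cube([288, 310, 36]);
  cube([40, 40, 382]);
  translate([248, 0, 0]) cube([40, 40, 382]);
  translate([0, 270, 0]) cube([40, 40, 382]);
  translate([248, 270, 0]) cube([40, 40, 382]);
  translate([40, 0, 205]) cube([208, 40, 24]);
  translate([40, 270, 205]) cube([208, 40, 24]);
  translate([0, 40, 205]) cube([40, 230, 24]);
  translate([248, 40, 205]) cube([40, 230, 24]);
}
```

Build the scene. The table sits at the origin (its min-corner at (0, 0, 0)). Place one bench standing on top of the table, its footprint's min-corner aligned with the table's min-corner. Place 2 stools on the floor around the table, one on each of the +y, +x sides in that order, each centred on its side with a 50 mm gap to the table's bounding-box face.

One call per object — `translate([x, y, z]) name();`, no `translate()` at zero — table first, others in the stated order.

table();
translate([0, 0, 697]) bench();
translate([722, 1034, 0]) stool();
translate([1782, 337, 0]) stool();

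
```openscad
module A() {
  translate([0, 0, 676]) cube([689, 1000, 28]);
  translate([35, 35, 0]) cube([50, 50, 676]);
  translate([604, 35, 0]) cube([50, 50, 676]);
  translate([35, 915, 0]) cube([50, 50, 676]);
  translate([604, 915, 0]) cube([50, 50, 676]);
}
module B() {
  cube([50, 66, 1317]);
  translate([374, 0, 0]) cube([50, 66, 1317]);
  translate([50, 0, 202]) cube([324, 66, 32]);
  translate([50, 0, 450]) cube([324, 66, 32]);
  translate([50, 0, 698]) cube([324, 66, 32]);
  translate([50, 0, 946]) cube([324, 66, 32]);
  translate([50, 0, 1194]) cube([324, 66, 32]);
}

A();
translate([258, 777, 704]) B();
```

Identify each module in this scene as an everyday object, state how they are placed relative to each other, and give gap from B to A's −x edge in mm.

The ladder's min-x is at 258; the table's min-x is 0; gap = 258 mm.

A is a table. B is a ladder. The ladder is on top of the table. The gap from the ladder to the table's −x edge is 258 mm.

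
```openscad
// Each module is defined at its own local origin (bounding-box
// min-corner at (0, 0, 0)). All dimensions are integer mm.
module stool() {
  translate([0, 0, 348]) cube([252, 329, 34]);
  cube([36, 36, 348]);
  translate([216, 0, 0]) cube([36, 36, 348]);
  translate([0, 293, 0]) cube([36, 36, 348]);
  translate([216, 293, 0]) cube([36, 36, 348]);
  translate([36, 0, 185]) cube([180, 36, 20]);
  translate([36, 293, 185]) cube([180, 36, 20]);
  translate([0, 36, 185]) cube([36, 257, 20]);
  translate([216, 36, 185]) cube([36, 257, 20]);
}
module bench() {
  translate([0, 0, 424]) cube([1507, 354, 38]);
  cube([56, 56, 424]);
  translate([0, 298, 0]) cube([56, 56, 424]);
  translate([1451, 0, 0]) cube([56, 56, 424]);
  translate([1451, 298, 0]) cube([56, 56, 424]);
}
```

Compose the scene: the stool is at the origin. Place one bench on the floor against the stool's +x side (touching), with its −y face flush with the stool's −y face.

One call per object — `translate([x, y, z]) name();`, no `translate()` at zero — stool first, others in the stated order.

stool();
translate([252, 0, 0]) bench();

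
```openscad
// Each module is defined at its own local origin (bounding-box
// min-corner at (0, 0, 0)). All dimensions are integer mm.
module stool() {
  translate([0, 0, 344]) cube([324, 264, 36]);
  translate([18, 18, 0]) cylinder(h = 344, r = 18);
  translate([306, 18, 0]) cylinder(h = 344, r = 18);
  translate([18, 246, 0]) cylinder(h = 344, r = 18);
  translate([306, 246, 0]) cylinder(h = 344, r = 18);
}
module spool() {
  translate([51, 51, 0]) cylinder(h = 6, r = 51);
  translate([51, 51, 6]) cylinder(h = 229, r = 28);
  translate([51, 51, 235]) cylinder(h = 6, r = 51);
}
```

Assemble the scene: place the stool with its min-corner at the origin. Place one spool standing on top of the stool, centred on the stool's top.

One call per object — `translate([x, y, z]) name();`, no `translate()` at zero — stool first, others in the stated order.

stool();
translate([111, 81, 380]) spool();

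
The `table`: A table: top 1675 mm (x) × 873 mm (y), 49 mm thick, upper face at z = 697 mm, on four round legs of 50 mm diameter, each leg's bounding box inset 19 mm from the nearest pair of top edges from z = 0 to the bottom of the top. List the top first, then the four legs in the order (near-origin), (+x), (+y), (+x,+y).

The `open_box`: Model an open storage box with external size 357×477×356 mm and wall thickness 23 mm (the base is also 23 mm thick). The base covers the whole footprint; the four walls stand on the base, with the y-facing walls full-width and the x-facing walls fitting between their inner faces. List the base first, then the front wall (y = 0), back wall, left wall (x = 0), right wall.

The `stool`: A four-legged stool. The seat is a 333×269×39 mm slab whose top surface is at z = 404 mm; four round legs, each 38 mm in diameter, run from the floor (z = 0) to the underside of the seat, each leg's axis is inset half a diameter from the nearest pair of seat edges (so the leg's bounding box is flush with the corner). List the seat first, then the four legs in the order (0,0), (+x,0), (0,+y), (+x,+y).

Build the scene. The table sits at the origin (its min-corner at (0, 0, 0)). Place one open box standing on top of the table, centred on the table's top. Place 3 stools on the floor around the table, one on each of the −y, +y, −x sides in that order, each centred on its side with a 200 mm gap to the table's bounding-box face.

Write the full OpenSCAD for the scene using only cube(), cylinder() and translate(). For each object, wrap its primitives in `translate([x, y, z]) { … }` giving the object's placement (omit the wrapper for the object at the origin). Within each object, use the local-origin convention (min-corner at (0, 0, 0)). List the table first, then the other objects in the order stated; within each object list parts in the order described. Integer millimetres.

translate([0, 0, 648]) cube([1675, 873, 49]);
translate([44, 44, 0]) cylinder(h = 648, r = 25);
translate([1631, 44, 0]) cylinder(h = 648, r = 25);
translate([44, 829, 0]) cylinder(h = 648, r = 25);
translate([1631, 829, 0]) cylinder(h = 648, r = 25);
translate([659, 198, 697]) {
  cube([357, 477, 23]);
  translate([0, 0, 23]) cube([357, 23, 333]);
  translate([0, 454, 23]) cube([357, 23, 333]);
  translate([0, 23, 23]) cube([23, 431, 333]);
  translate([334, 23, 23]) cube([23, 431, 333]);
}
translate([671, -469, 0]) {
  translate([0, 0, 365]) cube([333, 269, 39]);
  translate([19, 19, 0]) cylinder(h = 365, r = 19);
  translate([314, 19, 0]) cylinder(h = 365, r = 19);
  translate([19, 250, 0]) cylinder(h = 365, r = 19);
  translate([314, 250, 0]) cylinder(h = 365, r = 19);
}
translate([671, 1073, 0]) {
  translate([0, 0, 365]) cube([333, 269, 39]);
  translate([19, 19, 0]) cylinder(h = 365, r = 19);
  translate([314, 19, 0]) cylinder(h = 365, r = 19);
  translate([19, 250, 0]) cylinder(h = 365, r = 19);
  translate([314, 250, 0]) cylinder(h = 365, r = 19);
}
translate([-533, 302, 0]) {
  translate([0, 0, 365]) cube([333, 269, 39]);
  translate([19, 19, 0]) cylinder(h = 365, r = 19);
  translate([314, 19, 0]) cylinder(h = 365, r = 19);
  translate([19, 250, 0]) cylinder(h = 365, r = 19);
  translate([314, 250, 0]) cylinder(h = 365, r = 19);
}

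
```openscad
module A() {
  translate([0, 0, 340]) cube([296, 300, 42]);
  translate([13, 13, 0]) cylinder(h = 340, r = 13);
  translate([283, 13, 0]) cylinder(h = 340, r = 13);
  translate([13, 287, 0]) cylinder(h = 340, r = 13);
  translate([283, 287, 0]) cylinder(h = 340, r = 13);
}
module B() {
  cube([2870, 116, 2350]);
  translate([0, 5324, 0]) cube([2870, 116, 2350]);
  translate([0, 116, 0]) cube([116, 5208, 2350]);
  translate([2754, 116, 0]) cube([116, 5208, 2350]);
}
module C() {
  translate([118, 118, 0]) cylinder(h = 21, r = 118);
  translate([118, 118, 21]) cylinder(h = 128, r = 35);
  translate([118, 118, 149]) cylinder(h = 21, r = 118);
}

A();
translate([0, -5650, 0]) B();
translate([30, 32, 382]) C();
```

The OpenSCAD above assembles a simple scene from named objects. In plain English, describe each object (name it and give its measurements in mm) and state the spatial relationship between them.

A is a four-legged stool. The seat is a 296×300×42 mm slab whose top surface is at z = 382 mm; four round legs, each 26 mm in diameter, run from the floor (z = 0) to the underside of the seat, each leg's axis is inset half a diameter from the nearest pair of seat edges (so the leg's bounding box is flush with the corner).

B is the wall frame of a small rectangular building: four walls, each 2350 mm tall and 116 mm thick, enclosing a footprint 2870 mm (x) by 5440 mm (y) outside-to-outside, with no floor or roof. The front and back walls (the −y and +y sides) span the full width; the two side walls fit between them.

C is a spool: two coaxial disc flanges of radius 118 mm and thickness 21 mm, joined by a core cylinder of radius 35 mm and height 128 mm. The lower flange rests on z = 0 and the three cylinders share a vertical axis.

The house frame is on the floor beside the stool on its −y side. The spool is on top of the stool, centred.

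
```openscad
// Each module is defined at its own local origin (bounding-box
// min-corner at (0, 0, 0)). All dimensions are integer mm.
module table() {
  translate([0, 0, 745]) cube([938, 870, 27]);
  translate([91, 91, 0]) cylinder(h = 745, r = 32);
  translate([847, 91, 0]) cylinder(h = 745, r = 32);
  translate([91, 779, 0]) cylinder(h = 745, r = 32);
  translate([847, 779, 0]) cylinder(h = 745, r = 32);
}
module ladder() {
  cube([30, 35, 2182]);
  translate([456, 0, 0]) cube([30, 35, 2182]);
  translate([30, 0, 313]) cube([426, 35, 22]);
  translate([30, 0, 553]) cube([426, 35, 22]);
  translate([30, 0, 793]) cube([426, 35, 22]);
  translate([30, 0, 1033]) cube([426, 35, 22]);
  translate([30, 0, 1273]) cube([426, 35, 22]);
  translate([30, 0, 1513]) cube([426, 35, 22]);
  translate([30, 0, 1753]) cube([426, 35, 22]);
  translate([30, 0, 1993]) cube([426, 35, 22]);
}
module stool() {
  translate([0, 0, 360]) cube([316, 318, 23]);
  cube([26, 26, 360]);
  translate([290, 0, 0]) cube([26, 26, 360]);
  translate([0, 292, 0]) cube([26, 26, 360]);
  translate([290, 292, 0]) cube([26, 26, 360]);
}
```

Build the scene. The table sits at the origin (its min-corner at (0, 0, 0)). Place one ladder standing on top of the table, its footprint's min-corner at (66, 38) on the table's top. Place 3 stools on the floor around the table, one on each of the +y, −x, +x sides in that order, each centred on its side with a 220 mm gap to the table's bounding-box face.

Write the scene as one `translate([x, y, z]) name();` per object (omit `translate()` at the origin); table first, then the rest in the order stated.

table();
translate([66, 38, 772]) ladder();
translate([311, 1090, 0]) stool();
translate([-536, 276, 0]) stool();
translate([1158, 276, 0]) stool();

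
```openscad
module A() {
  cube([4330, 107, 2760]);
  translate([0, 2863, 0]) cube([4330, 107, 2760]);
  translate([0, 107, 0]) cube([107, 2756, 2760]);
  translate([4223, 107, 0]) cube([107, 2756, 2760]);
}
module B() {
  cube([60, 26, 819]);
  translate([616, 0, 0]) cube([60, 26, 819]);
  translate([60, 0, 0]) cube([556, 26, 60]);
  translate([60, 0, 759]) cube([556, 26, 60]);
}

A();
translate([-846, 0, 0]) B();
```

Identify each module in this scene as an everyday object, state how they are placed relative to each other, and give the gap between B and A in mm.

The picture frame's nearest face is 170 mm from the house frame's −x face.

A is a house frame. B is a picture frame. The picture frame is on the floor beside the house frame on its −x side. The gap between the picture frame and the house frame is 170 mm.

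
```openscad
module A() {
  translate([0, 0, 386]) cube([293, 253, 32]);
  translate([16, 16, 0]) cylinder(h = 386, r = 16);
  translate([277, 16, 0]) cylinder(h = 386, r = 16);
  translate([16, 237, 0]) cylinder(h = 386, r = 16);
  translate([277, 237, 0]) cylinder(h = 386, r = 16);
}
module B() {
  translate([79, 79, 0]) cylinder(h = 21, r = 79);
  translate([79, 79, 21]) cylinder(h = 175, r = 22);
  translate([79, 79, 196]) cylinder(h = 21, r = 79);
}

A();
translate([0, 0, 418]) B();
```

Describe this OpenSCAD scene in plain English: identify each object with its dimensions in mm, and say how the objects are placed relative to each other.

A is a simple wooden stool: a rectangular seat 293 mm (x) by 253 mm (y), 32 mm thick, top face at z = 418 mm, on four round legs, each 32 mm in diameter. The legs rest on z = 0, each leg's axis is inset half a diameter from the nearest pair of seat edges (so the leg's bounding box is flush with the corner).

B is a spool: two coaxial disc flanges of radius 79 mm and thickness 21 mm, joined by a core cylinder of radius 22 mm and height 175 mm. The lower flange rests on z = 0 and the three cylinders share a vertical axis.

The spool is on top of the stool.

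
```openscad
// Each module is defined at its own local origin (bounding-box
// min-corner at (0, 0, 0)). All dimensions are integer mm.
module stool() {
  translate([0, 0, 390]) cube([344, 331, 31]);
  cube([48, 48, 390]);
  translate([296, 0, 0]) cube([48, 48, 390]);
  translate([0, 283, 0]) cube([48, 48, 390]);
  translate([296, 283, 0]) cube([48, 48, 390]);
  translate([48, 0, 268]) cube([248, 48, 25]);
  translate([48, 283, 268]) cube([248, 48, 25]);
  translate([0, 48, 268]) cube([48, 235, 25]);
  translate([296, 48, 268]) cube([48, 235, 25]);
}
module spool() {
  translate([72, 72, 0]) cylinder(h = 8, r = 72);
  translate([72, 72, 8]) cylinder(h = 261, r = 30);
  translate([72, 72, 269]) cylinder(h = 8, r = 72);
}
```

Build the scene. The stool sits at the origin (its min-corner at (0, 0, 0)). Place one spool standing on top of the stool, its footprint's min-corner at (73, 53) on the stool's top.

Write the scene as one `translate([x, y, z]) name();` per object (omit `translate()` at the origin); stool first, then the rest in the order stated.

stool();
translate([73, 53, 421]) spool();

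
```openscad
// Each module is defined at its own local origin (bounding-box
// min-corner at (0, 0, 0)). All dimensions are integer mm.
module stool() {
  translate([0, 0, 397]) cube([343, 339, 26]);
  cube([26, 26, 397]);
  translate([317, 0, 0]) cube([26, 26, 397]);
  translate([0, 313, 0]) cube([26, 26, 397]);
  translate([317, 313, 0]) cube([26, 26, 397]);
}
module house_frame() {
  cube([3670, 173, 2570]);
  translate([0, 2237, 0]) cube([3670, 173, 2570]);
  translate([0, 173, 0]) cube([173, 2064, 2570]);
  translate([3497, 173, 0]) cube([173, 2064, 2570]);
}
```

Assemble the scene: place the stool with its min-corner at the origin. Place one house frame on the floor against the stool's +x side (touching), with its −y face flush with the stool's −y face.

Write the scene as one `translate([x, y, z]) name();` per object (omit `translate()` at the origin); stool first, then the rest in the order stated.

stool();
translate([343, 0, 0]) house_frame();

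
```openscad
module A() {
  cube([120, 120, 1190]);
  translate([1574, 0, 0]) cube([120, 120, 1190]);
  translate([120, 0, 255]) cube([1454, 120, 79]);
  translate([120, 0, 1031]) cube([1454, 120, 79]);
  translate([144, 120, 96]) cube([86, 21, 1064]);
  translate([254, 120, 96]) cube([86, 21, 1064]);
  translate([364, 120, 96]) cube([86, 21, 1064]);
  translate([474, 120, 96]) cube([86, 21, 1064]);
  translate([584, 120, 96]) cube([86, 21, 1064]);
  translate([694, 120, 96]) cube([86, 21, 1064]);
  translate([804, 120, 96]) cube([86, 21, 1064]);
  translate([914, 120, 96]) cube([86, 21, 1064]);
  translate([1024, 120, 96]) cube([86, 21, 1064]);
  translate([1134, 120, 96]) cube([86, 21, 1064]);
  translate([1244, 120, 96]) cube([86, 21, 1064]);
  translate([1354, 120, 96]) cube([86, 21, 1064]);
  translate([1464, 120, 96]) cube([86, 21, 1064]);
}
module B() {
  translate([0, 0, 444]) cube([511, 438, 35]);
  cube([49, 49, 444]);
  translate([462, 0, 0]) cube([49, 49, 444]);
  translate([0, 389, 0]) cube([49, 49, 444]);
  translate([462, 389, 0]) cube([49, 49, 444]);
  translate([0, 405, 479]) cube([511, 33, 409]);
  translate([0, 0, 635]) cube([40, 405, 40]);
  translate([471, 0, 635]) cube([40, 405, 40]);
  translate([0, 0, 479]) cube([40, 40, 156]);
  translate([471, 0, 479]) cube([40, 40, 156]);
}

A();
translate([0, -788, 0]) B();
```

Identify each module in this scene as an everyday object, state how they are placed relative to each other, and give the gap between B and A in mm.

The chair's nearest face is 350 mm from the fence section's −y face.

A is a fence section. B is a chair. The chair is on the floor beside the fence section on its −y side. The gap between the chair and the fence section is 350 mm.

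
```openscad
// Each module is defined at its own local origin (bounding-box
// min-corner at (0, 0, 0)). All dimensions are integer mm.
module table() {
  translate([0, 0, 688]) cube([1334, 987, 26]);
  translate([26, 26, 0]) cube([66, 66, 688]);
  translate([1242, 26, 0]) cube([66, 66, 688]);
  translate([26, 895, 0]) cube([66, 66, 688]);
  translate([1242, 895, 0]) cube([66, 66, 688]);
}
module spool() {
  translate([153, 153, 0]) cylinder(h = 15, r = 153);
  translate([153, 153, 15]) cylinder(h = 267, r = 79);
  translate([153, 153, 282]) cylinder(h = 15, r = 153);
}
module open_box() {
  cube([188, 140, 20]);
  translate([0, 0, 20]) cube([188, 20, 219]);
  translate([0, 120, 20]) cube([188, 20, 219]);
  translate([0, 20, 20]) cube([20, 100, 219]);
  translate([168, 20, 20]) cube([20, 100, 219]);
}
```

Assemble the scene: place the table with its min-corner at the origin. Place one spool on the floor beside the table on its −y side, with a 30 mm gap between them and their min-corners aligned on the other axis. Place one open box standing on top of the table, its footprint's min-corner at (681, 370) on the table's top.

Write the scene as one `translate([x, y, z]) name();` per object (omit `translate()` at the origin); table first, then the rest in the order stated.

table();
translate([0, -336, 0]) spool();
translate([681, 370, 714]) open_box();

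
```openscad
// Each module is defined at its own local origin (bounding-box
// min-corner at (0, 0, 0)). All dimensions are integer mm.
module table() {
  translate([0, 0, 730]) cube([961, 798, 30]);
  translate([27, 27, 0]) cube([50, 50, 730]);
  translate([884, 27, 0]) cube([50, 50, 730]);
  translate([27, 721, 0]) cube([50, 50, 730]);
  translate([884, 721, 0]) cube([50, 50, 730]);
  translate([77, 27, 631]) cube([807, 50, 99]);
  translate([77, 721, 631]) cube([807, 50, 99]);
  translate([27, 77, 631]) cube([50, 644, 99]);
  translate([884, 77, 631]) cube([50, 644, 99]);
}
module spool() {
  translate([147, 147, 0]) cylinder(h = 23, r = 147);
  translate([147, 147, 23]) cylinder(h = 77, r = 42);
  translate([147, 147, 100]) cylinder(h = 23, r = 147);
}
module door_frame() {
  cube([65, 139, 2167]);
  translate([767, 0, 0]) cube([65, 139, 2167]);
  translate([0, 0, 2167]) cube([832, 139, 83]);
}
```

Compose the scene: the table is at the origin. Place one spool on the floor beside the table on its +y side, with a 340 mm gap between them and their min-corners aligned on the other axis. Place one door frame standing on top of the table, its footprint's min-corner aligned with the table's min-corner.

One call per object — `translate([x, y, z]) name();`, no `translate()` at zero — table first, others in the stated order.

table();
translate([0, 1138, 0]) spool();
translate([0, 0, 760]) door_frame();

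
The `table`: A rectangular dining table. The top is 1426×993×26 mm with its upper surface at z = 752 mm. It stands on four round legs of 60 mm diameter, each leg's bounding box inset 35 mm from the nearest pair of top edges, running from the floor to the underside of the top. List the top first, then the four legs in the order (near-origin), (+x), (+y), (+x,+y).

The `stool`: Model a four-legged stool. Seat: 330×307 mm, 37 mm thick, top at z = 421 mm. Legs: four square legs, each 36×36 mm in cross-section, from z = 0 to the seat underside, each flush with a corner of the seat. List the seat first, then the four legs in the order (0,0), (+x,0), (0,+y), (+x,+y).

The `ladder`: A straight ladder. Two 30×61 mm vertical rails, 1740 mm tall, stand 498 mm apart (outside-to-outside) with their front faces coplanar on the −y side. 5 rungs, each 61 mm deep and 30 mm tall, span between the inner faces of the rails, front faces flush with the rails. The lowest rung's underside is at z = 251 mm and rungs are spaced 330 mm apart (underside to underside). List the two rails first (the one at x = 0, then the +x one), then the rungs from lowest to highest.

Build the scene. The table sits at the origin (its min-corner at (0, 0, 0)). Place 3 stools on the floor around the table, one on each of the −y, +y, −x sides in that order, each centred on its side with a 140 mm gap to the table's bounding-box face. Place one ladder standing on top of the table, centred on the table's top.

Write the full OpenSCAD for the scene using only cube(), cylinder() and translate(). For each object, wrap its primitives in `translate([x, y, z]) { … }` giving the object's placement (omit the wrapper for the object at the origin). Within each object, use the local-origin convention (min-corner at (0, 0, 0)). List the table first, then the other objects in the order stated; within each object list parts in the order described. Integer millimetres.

translate([0, 0, 726]) cube([1426, 993, 26]);
translate([65, 65, 0]) cylinder(h = 726, r = 30);
translate([1361, 65, 0]) cylinder(h = 726, r = 30);
translate([65, 928, 0]) cylinder(h = 726, r = 30);
translate([1361, 928, 0]) cylinder(h = 726, r = 30);
translate([548, -447, 0]) {
  translate([0, 0, 384]) cube([330, 307, 37]);
  cube([36, 36, 384]);
  translate([294, 0, 0]) cube([36, 36, 384]);
  translate([0, 271, 0]) cube([36, 36, 384]);
  translate([294, 271, 0]) cube([36, 36, 384]);
}
translate([548, 1133, 0]) {
  translate([0, 0, 384]) cube([330, 307, 37]);
  cube([36, 36, 384]);
  translate([294, 0, 0]) cube([36, 36, 384]);
  translate([0, 271, 0]) cube([36, 36, 384]);
  translate([294, 271, 0]) cube([36, 36, 384]);
}
translate([-470, 343, 0]) {
  translate([0, 0, 384]) cube([330, 307, 37]);
  cube([36, 36, 384]);
  translate([294, 0, 0]) cube([36, 36, 384]);
  translate([0, 271, 0]) cube([36, 36, 384]);
  translate([294, 271, 0]) cube([36, 36, 384]);
}
translate([464, 466, 752]) {
  cube([30, 61, 1740]);
  translate([468, 0, 0]) cube([30, 61, 1740]);
  translate([30, 0, 251]) cube([438, 61, 30]);
  translate([30, 0, 581]) cube([438, 61, 30]);
  translate([30, 0, 911]) cube([438, 61, 30]);
  translate([30, 0, 1241]) cube([438, 61, 30]);
  translate([30, 0, 1571]) cube([438, 61, 30]);
}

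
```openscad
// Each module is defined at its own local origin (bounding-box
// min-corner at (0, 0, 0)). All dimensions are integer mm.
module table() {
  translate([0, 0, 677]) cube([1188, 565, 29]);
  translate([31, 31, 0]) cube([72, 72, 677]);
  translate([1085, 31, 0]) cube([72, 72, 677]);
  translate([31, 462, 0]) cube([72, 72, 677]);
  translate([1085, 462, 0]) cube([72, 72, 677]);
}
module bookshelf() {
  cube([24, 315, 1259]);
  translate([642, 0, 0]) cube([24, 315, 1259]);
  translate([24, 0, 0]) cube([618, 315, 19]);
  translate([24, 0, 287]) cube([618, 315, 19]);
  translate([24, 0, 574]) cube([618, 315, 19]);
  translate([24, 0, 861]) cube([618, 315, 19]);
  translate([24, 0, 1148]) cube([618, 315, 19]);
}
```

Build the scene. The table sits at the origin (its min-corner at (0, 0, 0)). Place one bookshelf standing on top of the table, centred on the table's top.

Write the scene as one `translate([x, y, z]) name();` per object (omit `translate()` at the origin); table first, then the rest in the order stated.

table();
translate([261, 125, 706]) bookshelf();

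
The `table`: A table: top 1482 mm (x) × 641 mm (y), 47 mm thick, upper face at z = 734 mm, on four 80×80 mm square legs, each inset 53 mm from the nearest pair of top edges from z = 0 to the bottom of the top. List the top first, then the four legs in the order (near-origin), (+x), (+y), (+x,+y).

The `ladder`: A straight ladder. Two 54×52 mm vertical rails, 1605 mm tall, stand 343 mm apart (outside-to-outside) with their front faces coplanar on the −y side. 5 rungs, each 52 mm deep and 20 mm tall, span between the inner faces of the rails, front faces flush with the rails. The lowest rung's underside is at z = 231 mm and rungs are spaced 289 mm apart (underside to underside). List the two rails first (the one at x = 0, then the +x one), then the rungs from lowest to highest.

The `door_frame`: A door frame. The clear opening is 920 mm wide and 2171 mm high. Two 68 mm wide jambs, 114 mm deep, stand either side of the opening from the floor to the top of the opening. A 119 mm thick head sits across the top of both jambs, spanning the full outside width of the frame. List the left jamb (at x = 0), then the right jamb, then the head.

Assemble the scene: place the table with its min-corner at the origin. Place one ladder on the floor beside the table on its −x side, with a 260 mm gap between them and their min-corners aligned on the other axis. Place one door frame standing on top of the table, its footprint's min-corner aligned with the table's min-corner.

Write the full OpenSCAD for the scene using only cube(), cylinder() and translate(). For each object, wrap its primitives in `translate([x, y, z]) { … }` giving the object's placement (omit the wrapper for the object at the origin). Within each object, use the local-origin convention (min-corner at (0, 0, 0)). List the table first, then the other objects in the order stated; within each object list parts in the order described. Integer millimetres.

translate([0, 0, 687]) cube([1482, 641, 47]);
translate([53, 53, 0]) cube([80, 80, 687]);
translate([1349, 53, 0]) cube([80, 80, 687]);
translate([53, 508, 0]) cube([80, 80, 687]);
translate([1349, 508, 0]) cube([80, 80, 687]);
translate([-603, 0, 0]) {
  cube([54, 52, 1605]);
  translate([289, 0, 0]) cube([54, 52, 1605]);
  translate([54, 0, 231]) cube([235, 52, 20]);
  translate([54, 0, 520]) cube([235, 52, 20]);
  translate([54, 0, 809]) cube([235, 52, 20]);
  translate([54, 0, 1098]) cube([235, 52, 20]);
  translate([54, 0, 1387]) cube([235, 52, 20]);
}
translate([0, 0, 734]) {
  cube([68, 114, 2171]);
  translate([988, 0, 0]) cube([68, 114, 2171]);
  translate([0, 0, 2171]) cube([1056, 114, 119]);
}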